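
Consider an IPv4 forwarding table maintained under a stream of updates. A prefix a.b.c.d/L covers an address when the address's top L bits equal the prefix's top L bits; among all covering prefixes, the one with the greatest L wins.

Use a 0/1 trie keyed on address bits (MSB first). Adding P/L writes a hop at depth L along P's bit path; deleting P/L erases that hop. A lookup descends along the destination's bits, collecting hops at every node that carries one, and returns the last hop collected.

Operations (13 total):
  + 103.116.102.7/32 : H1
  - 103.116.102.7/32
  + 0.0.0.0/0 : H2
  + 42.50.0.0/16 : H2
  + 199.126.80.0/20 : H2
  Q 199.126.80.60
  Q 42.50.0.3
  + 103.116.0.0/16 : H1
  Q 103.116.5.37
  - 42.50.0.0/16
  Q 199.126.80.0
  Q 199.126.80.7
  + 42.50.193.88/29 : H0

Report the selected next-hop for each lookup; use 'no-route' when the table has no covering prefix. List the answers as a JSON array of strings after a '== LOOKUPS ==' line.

Apply in order:
  add 103.116.102.7/32 -> H1 at depth 32
  - 103.116.102.7/32 clear@32
  add 0.0.0.0/0 -> H2 at depth 0
  add 42.50.0.0/16 -> H2 at depth 16
  add 199.126.80.0/20 -> H2 at depth 20
  lookup 199.126.80.60: bits 11000111011111100101 walk d0:H2→d1:-→d2:-→d3:-→d4:-→d5:-→d6:-→d7:-→d8:-→d9:-→d10:-→d11:-→d12:-→d13:-→d14:-→d15:-→d16:-→d17:-→d18:-→d19:-→d20:H2 -> H2
  lookup 42.50.0.3: bits 0010101000110010 walk d0:H2→d1:-→d2:-→d3:-→d4:-→d5:-→d6:-→d7:-→d8:-→d9:-→d10:-→d11:-→d12:-→d13:-→d14:-→d15:-→d16:H2 -> H2
  add 103.116.0.0/16 -> H1 at depth 16
  lookup 103.116.5.37: bits 01100111011101000 walk d0:H2→d1:-→d2:-→d3:-→d4:-→d5:-→d6:-→d7:-→d8:-→d9:-→d10:-→d11:-→d12:-→d13:-→d14:-→d15:-→d16:H1→d17:- -> H1
  - 42.50.0.0/16 clear@16
  lookup 199.126.80.0: bits 11000111011111100101 walk d0:H2→d1:-→d2:-→d3:-→d4:-→d5:-→d6:-→d7:-→d8:-→d9:-→d10:-→d11:-→d12:-→d13:-→d14:-→d15:-→d16:-→d17:-→d18:-→d19:-→d20:H2 -> H2
  lookup 199.126.80.7: bits 11000111011111100101 walk d0:H2→d1:-→d2:-→d3:-→d4:-→d5:-→d6:-→d7:-→d8:-→d9:-→d10:-→d11:-→d12:-→d13:-→d14:-→d15:-→d16:-→d17:-→d18:-→d19:-→d20:H2 -> H2
  add 42.50.193.88/29 -> H0 at depth 29

== LOOKUPS ==
["H2","H2","H1","H2","H2"]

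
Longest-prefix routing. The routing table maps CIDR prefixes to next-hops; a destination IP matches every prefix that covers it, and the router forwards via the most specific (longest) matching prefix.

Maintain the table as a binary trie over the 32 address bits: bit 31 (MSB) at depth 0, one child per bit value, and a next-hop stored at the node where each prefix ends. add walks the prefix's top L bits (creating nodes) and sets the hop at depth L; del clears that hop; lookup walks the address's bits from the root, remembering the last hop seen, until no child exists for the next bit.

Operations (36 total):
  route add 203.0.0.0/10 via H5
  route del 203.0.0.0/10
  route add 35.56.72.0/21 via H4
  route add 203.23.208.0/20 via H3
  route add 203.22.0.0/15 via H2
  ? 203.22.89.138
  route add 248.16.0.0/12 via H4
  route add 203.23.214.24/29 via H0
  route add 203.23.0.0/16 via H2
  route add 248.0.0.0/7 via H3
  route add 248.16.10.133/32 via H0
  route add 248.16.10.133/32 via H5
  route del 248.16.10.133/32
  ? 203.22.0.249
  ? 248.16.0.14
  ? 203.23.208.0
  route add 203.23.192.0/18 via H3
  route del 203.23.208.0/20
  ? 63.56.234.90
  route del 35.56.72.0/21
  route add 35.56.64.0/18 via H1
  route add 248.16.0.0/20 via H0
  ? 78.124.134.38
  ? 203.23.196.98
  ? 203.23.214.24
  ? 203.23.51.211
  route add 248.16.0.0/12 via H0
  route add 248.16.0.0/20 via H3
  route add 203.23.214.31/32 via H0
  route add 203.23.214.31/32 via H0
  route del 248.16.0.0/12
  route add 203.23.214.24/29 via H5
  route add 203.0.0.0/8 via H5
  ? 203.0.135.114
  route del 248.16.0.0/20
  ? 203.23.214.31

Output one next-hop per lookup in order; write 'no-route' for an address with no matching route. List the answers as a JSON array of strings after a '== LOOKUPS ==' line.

Apply in order:
  + 203.0.0.0/10 (H5) depth=10
  del 203.0.0.0/10 (clear depth 10)
  + 35.56.72.0/21 (H4) depth=21
  + 203.23.208.0/20 (H3) depth=20
  + 203.22.0.0/15 (H2) depth=15
  ? 203.22.89.138  path d0:-→d1:-→d2:-→d3:-→d4:-→d5:-→d6:-→d7:-→d8:-→d9:-→d10:-→d11:-→d12:-→d13:-→d14:-→d15:H2  best=H2
  + 248.16.0.0/12 (H4) depth=12
  + 203.23.214.24/29 (H0) depth=29
  + 203.23.0.0/16 (H2) depth=16
  + 248.0.0.0/7 (H3) depth=7
  + 248.16.10.133/32 (H0) depth=32
  + 248.16.10.133/32 (H5) depth=32
  del 248.16.10.133/32 (clear depth 32)
  ? 203.22.0.249  path d0:-→d1:-→d2:-→d3:-→d4:-→d5:-→d6:-→d7:-→d8:-→d9:-→d10:-→d11:-→d12:-→d13:-→d14:-→d15:H2  best=H2
  ? 248.16.0.14  path d0:-→d1:-→d2:-→d3:-→d4:-→d5:-→d6:-→d7:H3→d8:-→d9:-→d10:-→d11:-→d12:H4→d13:-→d14:-→d15:-→d16:-→d17:-→d18:-→d19:-→d20:-  best=H4
  ? 203.23.208.0  path d0:-→d1:-→d2:-→d3:-→d4:-→d5:-→d6:-→d7:-→d8:-→d9:-→d10:-→d11:-→d12:-→d13:-→d14:-→d15:H2→d16:H2→d17:-→d18:-→d19:-→d20:H3→d21:-  best=H3
  + 203.23.192.0/18 (H3) depth=18
  del 203.23.208.0/20 (clear depth 20)
  ? 63.56.234.90  path d0:-→d1:-→d2:-→d3:-  best=no-route
  del 35.56.72.0/21 (clear depth 21)
  + 35.56.64.0/18 (H1) depth=18
  + 248.16.0.0/20 (H0) depth=20
  ? 78.124.134.38  path d0:-→d1:-  best=no-route
  ? 203.23.196.98  path d0:-→d1:-→d2:-→d3:-→d4:-→d5:-→d6:-→d7:-→d8:-→d9:-→d10:-→d11:-→d12:-→d13:-→d14:-→d15:H2→d16:H2→d17:-→d18:H3→d19:-  best=H3
  ? 203.23.214.24  path d0:-→d1:-→d2:-→d3:-→d4:-→d5:-→d6:-→d7:-→d8:-→d9:-→d10:-→d11:-→d12:-→d13:-→d14:-→d15:H2→d16:H2→d17:-→d18:H3→d19:-→d20:-→d21:-→d22:-→d23:-→d24:-→d25:-→d26:-→d27:-→d28:-→d29:H0  best=H0
  ? 203.23.51.211  path d0:-→d1:-→d2:-→d3:-→d4:-→d5:-→d6:-→d7:-→d8:-→d9:-→d10:-→d11:-→d12:-→d13:-→d14:-→d15:H2→d16:H2  best=H2
  + 248.16.0.0/12 (H0) depth=12
  + 248.16.0.0/20 (H3) depth=20
  + 203.23.214.31/32 (H0) depth=32
  + 203.23.214.31/32 (H0) depth=32
  del 248.16.0.0/12 (clear depth 12)
  + 203.23.214.24/29 (H5) depth=29
  + 203.0.0.0/8 (H5) depth=8
  ? 203.0.135.114  path d0:-→d1:-→d2:-→d3:-→d4:-→d5:-→d6:-→d7:-→d8:H5→d9:-→d10:-→d11:-  best=H5
  del 248.16.0.0/20 (clear depth 20)
  ? 203.23.214.31  path d0:-→d1:-→d2:-→d3:-→d4:-→d5:-→d6:-→d7:-→d8:H5→d9:-→d10:-→d11:-→d12:-→d13:-→d14:-→d15:H2→d16:H2→d17:-→d18:H3→d19:-→d20:-→d21:-→d22:-→d23:-→d24:-→d25:-→d26:-→d27:-→d28:-→d29:H5→d30:-→d31:-→d32:H0  best=H0

== LOOKUPS ==
["H2","H2","H4","H3","no-route","no-route","H3","H0","H2","H5","H0"]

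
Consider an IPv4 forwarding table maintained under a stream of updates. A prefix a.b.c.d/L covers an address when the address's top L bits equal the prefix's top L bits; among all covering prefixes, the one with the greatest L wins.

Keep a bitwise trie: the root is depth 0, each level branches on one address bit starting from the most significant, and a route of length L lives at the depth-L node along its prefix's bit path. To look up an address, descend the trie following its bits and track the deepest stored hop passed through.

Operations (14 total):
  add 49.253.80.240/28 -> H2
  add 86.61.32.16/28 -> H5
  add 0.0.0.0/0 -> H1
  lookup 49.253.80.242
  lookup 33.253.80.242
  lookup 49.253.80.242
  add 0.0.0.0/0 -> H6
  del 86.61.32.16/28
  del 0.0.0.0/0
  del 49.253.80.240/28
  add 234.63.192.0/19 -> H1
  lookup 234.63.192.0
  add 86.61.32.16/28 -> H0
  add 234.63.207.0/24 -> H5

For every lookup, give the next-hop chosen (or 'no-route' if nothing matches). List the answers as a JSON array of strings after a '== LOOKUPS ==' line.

Apply in order:
  + 49.253.80.240/28 (H2) depth=28
  + 86.61.32.16/28 (H5) depth=28
  + 0.0.0.0/0 (H1) depth=0
  lookup 49.253.80.242: bits 0011000111111101010100001111 walk d0:H1→d1:-→d2:-→d3:-→d4:-→d5:-→d6:-→d7:-→d8:-→d9:-→d10:-→d11:-→d12:-→d13:-→d14:-→d15:-→d16:-→d17:-→d18:-→d19:-→d20:-→d21:-→d22:-→d23:-→d24:-→d25:-→d26:-→d27:-→d28:H2 -> H2
  lookup 33.253.80.242: bits 001 walk d0:H1→d1:-→d2:-→d3:- -> H1
  lookup 49.253.80.242: bits 0011000111111101010100001111 walk d0:H1→d1:-→d2:-→d3:-→d4:-→d5:-→d6:-→d7:-→d8:-→d9:-→d10:-→d11:-→d12:-→d13:-→d14:-→d15:-→d16:-→d17:-→d18:-→d19:-→d20:-→d21:-→d22:-→d23:-→d24:-→d25:-→d26:-→d27:-→d28:H2 -> H2
  + 0.0.0.0/0 (H6) depth=0
  - 86.61.32.16/28 clear@28
  - 0.0.0.0/0 clear@0
  - 49.253.80.240/28 clear@28
  + 234.63.192.0/19 (H1) depth=19
  lookup 234.63.192.0: bits 1110101000111111110 walk d0:-→d1:-→d2:-→d3:-→d4:-→d5:-→d6:-→d7:-→d8:-→d9:-→d10:-→d11:-→d12:-→d13:-→d14:-→d15:-→d16:-→d17:-→d18:-→d19:H1 -> H1
  + 86.61.32.16/28 (H0) depth=28
  + 234.63.207.0/24 (H5) depth=24

== LOOKUPS ==
["H2","H1","H2","H1"]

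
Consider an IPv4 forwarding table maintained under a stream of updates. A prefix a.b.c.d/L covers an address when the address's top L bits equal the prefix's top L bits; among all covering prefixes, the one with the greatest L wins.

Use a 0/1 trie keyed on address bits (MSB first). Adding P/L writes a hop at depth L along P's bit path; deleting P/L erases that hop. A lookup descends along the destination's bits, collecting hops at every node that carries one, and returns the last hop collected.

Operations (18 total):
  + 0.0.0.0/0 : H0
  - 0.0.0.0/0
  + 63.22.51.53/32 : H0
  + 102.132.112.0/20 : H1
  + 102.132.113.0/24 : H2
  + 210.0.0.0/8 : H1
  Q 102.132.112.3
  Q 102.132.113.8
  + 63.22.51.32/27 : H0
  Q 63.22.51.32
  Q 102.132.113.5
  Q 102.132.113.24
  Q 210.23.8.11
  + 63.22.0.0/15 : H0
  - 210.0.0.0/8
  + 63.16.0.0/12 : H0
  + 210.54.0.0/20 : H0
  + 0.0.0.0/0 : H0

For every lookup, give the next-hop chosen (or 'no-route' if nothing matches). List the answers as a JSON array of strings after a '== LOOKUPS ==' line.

Trace:
  add 0.0.0.0/0 -> H0 at depth 0
  del 0.0.0.0/0 (clear depth 0)
  add 63.22.51.53/32 -> H0 at depth 32
  add 102.132.112.0/20 -> H1 at depth 20
  add 102.132.113.0/24 -> H2 at depth 24
  add 210.0.0.0/8 -> H1 at depth 8
  Q 102.132.112.3: descend 01100110100001000111000 ; hops seen [H1] ; pick H1
  Q 102.132.113.8: descend 011001101000010001110001 ; hops seen [H1,H2] ; pick H2
  add 63.22.51.32/27 -> H0 at depth 27
  Q 63.22.51.32: descend 001111110001011000110011001 ; hops seen [H0] ; pick H0
  Q 102.132.113.5: descend 011001101000010001110001 ; hops seen [H1,H2] ; pick H2
  Q 102.132.113.24: descend 011001101000010001110001 ; hops seen [H1,H2] ; pick H2
  Q 210.23.8.11: descend 11010010 ; hops seen [H1] ; pick H1
  add 63.22.0.0/15 -> H0 at depth 15
  del 210.0.0.0/8 (clear depth 8)
  add 63.16.0.0/12 -> H0 at depth 12
  add 210.54.0.0/20 -> H0 at depth 20
  add 0.0.0.0/0 -> H0 at depth 0

== LOOKUPS ==
["H1","H2","H0","H2","H2","H1"]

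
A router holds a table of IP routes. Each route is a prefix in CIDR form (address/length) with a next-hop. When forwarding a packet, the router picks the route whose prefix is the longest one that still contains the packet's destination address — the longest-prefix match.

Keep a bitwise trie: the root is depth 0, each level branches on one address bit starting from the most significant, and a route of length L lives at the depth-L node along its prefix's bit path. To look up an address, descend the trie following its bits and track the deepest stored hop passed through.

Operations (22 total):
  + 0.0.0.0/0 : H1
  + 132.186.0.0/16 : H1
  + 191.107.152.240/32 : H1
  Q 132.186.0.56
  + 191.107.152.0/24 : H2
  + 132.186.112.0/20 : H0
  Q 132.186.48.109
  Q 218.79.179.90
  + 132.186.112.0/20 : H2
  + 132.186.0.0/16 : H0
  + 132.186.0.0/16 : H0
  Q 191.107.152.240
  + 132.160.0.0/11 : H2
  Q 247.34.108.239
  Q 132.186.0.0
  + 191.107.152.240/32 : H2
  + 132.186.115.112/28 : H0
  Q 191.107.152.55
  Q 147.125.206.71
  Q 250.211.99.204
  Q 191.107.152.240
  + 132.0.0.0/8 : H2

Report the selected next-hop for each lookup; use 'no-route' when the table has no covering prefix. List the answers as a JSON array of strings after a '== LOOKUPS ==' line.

Apply in order:
  + 0.0.0.0/0 (H1) depth=0
  + 132.186.0.0/16 (H1) depth=16
  + 191.107.152.240/32 (H1) depth=32
  lookup 132.186.0.56: bits 1000010010111010 walk d0:H1→d1:-→d2:-→d3:-→d4:-→d5:-→d6:-→d7:-→d8:-→d9:-→d10:-→d11:-→d12:-→d13:-→d14:-→d15:-→d16:H1 -> H1
  + 191.107.152.0/24 (H2) depth=24
  + 132.186.112.0/20 (H0) depth=20
  lookup 132.186.48.109: bits 10000100101110100 walk d0:H1→d1:-→d2:-→d3:-→d4:-→d5:-→d6:-→d7:-→d8:-→d9:-→d10:-→d11:-→d12:-→d13:-→d14:-→d15:-→d16:H1→d17:- -> H1
  lookup 218.79.179.90: bits 1 walk d0:H1→d1:- -> H1
  + 132.186.112.0/20 (H2) depth=20
  + 132.186.0.0/16 (H0) depth=16
  + 132.186.0.0/16 (H0) depth=16
  lookup 191.107.152.240: bits 10111111011010111001100011110000 walk d0:H1→d1:-→d2:-→d3:-→d4:-→d5:-→d6:-→d7:-→d8:-→d9:-→d10:-→d11:-→d12:-→d13:-→d14:-→d15:-→d16:-→d17:-→d18:-→d19:-→d20:-→d21:-→d22:-→d23:-→d24:H2→d25:-→d26:-→d27:-→d28:-→d29:-→d30:-→d31:-→d32:H1 -> H1
  + 132.160.0.0/11 (H2) depth=11
  lookup 247.34.108.239: bits 1 walk d0:H1→d1:- -> H1
  lookup 132.186.0.0: bits 10000100101110100 walk d0:H1→d1:-→d2:-→d3:-→d4:-→d5:-→d6:-→d7:-→d8:-→d9:-→d10:-→d11:H2→d12:-→d13:-→d14:-→d15:-→d16:H0→d17:- -> H0
  + 191.107.152.240/32 (H2) depth=32
  + 132.186.115.112/28 (H0) depth=28
  lookup 191.107.152.55: bits 101111110110101110011000 walk d0:H1→d1:-→d2:-→d3:-→d4:-→d5:-→d6:-→d7:-→d8:-→d9:-→d10:-→d11:-→d12:-→d13:-→d14:-→d15:-→d16:-→d17:-→d18:-→d19:-→d20:-→d21:-→d22:-→d23:-→d24:H2 -> H2
  lookup 147.125.206.71: bits 100 walk d0:H1→d1:-→d2:-→d3:- -> H1
  lookup 250.211.99.204: bits 1 walk d0:H1→d1:- -> H1
  lookup 191.107.152.240: bits 10111111011010111001100011110000 walk d0:H1→d1:-→d2:-→d3:-→d4:-→d5:-→d6:-→d7:-→d8:-→d9:-→d10:-→d11:-→d12:-→d13:-→d14:-→d15:-→d16:-→d17:-→d18:-→d19:-→d20:-→d21:-→d22:-→d23:-→d24:H2→d25:-→d26:-→d27:-→d28:-→d29:-→d30:-→d31:-→d32:H2 -> H2
  + 132.0.0.0/8 (H2) depth=8

== LOOKUPS ==
["H1","H1","H1","H1","H1","H0","H2","H1","H1","H2"]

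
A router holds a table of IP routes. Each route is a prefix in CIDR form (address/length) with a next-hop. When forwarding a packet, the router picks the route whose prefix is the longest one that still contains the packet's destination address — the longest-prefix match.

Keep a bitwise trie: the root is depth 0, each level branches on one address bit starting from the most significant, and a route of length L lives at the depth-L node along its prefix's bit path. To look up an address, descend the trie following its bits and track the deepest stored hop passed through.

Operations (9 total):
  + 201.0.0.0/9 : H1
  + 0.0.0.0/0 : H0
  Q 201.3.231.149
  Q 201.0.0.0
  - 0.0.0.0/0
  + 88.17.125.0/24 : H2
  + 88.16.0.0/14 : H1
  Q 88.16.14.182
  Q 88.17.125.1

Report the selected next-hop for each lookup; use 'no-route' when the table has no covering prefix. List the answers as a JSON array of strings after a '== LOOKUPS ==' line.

Apply in order:
  add 201.0.0.0/9 -> H1 at depth 9
  add 0.0.0.0/0 -> H0 at depth 0
  lookup 201.3.231.149: bits 110010010 walk d0:H0→d1:-→d2:-→d3:-→d4:-→d5:-→d6:-→d7:-→d8:-→d9:H1 -> H1
  lookup 201.0.0.0: bits 110010010 walk d0:H0→d1:-→d2:-→d3:-→d4:-→d5:-→d6:-→d7:-→d8:-→d9:H1 -> H1
  del 0.0.0.0/0 (clear depth 0)
  add 88.17.125.0/24 -> H2 at depth 24
  add 88.16.0.0/14 -> H1 at depth 14
  lookup 88.16.14.182: bits 010110000001000 walk d0:-→d1:-→d2:-→d3:-→d4:-→d5:-→d6:-→d7:-→d8:-→d9:-→d10:-→d11:-→d12:-→d13:-→d14:H1→d15:- -> H1
  lookup 88.17.125.1: bits 010110000001000101111101 walk d0:-→d1:-→d2:-→d3:-→d4:-→d5:-→d6:-→d7:-→d8:-→d9:-→d10:-→d11:-→d12:-→d13:-→d14:H1→d15:-→d16:-→d17:-→d18:-→d19:-→d20:-→d21:-→d22:-→d23:-→d24:H2 -> H2

== LOOKUPS ==
["H1","H1","H1","H2"]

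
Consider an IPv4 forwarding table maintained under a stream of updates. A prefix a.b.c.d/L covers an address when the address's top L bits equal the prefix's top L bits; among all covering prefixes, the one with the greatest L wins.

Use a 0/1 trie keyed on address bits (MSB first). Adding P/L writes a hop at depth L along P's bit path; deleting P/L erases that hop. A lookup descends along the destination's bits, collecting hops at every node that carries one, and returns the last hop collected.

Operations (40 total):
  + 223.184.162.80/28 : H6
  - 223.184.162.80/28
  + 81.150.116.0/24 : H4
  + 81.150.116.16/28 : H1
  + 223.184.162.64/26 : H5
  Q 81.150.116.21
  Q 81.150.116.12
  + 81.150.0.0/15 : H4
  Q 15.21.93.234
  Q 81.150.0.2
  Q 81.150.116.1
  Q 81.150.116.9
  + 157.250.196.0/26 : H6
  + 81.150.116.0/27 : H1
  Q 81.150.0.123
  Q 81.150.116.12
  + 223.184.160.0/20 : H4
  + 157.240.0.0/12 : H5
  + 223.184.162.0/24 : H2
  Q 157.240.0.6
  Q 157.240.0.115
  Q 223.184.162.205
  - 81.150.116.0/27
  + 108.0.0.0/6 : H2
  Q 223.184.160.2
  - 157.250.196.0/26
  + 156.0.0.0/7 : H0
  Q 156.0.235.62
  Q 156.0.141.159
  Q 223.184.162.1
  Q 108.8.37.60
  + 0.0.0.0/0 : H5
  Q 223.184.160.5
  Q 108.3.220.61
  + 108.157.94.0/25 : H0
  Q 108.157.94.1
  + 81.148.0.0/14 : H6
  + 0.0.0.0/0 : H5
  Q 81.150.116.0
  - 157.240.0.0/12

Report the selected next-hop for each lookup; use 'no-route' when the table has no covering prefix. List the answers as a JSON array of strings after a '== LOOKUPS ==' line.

Apply in order:
  add 223.184.162.80/28 -> H6 at depth 28
  - 223.184.162.80/28 clear@28
  add 81.150.116.0/24 -> H4 at depth 24
  add 81.150.116.16/28 -> H1 at depth 28
  add 223.184.162.64/26 -> H5 at depth 26
  Q 81.150.116.21: descend 0101000110010110011101000001 ; hops seen [H4,H1] ; pick H1
  Q 81.150.116.12: descend 010100011001011001110100000 ; hops seen [H4] ; pick H4
  add 81.150.0.0/15 -> H4 at depth 15
  Q 15.21.93.234: descend 0 ; hops seen [∅] ; pick no-route
  Q 81.150.0.2: descend 01010001100101100 ; hops seen [H4] ; pick H4
  Q 81.150.116.1: descend 010100011001011001110100000 ; hops seen [H4,H4] ; pick H4
  Q 81.150.116.9: descend 010100011001011001110100000 ; hops seen [H4,H4] ; pick H4
  add 157.250.196.0/26 -> H6 at depth 26
  add 81.150.116.0/27 -> H1 at depth 27
  Q 81.150.0.123: descend 01010001100101100 ; hops seen [H4] ; pick H4
  Q 81.150.116.12: descend 010100011001011001110100000 ; hops seen [H4,H4,H1] ; pick H1
  add 223.184.160.0/20 -> H4 at depth 20
  add 157.240.0.0/12 -> H5 at depth 12
  add 223.184.162.0/24 -> H2 at depth 24
  Q 157.240.0.6: descend 100111011111 ; hops seen [H5] ; pick H5
  Q 157.240.0.115: descend 100111011111 ; hops seen [H5] ; pick H5
  Q 223.184.162.205: descend 110111111011100010100010 ; hops seen [H4,H2] ; pick H2
  - 81.150.116.0/27 clear@27
  add 108.0.0.0/6 -> H2 at depth 6
  Q 223.184.160.2: descend 1101111110111000101000 ; hops seen [H4] ; pick H4
  - 157.250.196.0/26 clear@26
  add 156.0.0.0/7 -> H0 at depth 7
  Q 156.0.235.62: descend 1001110 ; hops seen [H0] ; pick H0
  Q 156.0.141.159: descend 1001110 ; hops seen [H0] ; pick H0
  Q 223.184.162.1: descend 1101111110111000101000100 ; hops seen [H4,H2] ; pick H2
  Q 108.8.37.60: descend 011011 ; hops seen [H2] ; pick H2
  add 0.0.0.0/0 -> H5 at depth 0
  Q 223.184.160.5: descend 1101111110111000101000 ; hops seen [H5,H4] ; pick H4
  Q 108.3.220.61: descend 011011 ; hops seen [H5,H2] ; pick H2
  add 108.157.94.0/25 -> H0 at depth 25
  Q 108.157.94.1: descend 0110110010011101010111100 ; hops seen [H5,H2,H0] ; pick H0
  add 81.148.0.0/14 -> H6 at depth 14
  add 0.0.0.0/0 -> H5 at depth 0
  Q 81.150.116.0: descend 010100011001011001110100000 ; hops seen [H5,H6,H4,H4] ; pick H4
  - 157.240.0.0/12 clear@12

== LOOKUPS ==
["H1","H4","no-route","H4","H4","H4","H4","H1","H5","H5","H2","H4","H0","H0","H2","H2","H4","H2","H0","H4"]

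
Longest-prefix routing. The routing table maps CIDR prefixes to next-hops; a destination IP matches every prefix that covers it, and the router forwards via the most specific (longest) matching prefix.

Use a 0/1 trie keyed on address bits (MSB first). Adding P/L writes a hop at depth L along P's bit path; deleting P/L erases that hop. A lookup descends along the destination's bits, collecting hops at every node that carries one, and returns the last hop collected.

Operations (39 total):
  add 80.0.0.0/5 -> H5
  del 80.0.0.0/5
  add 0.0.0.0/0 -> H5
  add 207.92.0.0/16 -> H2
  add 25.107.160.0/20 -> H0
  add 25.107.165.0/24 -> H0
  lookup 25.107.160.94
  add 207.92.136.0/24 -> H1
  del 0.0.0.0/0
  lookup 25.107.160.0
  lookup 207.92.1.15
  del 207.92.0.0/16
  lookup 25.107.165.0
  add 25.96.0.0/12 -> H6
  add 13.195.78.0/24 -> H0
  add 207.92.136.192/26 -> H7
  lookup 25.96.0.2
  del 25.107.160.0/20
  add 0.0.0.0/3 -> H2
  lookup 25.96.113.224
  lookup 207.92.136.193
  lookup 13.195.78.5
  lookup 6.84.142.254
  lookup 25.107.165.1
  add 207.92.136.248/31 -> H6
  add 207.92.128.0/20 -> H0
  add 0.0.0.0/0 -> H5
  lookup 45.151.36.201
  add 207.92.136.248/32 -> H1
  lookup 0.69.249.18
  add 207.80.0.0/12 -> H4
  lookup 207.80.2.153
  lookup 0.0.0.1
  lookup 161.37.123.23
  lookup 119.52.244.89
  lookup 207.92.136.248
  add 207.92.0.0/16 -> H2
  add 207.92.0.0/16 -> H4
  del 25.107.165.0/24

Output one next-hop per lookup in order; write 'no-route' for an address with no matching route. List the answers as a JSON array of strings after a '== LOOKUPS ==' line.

Process each operation:
  add 80.0.0.0/5 -> H5 at depth 5
  del 80.0.0.0/5 (clear depth 5)
  add 0.0.0.0/0 -> H5 at depth 0
  add 207.92.0.0/16 -> H2 at depth 16
  add 25.107.160.0/20 -> H0 at depth 20
  add 25.107.165.0/24 -> H0 at depth 24
  Q 25.107.160.94: descend 000110010110101110100 ; hops seen [H5,H0] ; pick H0
  add 207.92.136.0/24 -> H1 at depth 24
  del 0.0.0.0/0 (clear depth 0)
  Q 25.107.160.0: descend 000110010110101110100 ; hops seen [H0] ; pick H0
  Q 207.92.1.15: descend 1100111101011100 ; hops seen [H2] ; pick H2
  del 207.92.0.0/16 (clear depth 16)
  Q 25.107.165.0: descend 000110010110101110100101 ; hops seen [H0,H0] ; pick H0
  add 25.96.0.0/12 -> H6 at depth 12
  add 13.195.78.0/24 -> H0 at depth 24
  add 207.92.136.192/26 -> H7 at depth 26
  Q 25.96.0.2: descend 000110010110 ; hops seen [H6] ; pick H6
  del 25.107.160.0/20 (clear depth 20)
  add 0.0.0.0/3 -> H2 at depth 3
  Q 25.96.113.224: descend 000110010110 ; hops seen [H2,H6] ; pick H6
  Q 207.92.136.193: descend 11001111010111001000100011 ; hops seen [H1,H7] ; pick H7
  Q 13.195.78.5: descend 000011011100001101001110 ; hops seen [H2,H0] ; pick H0
  Q 6.84.142.254: descend 0000 ; hops seen [H2] ; pick H2
  Q 25.107.165.1: descend 000110010110101110100101 ; hops seen [H2,H6,H0] ; pick H0
  add 207.92.136.248/31 -> H6 at depth 31
  add 207.92.128.0/20 -> H0 at depth 20
  add 0.0.0.0/0 -> H5 at depth 0
  Q 45.151.36.201: descend 00 ; hops seen [H5] ; pick H5
  add 207.92.136.248/32 -> H1 at depth 32
  Q 0.69.249.18: descend 0000 ; hops seen [H5,H2] ; pick H2
  add 207.80.0.0/12 -> H4 at depth 12
  Q 207.80.2.153: descend 110011110101 ; hops seen [H5,H4] ; pick H4
  Q 0.0.0.1: descend 0000 ; hops seen [H5,H2] ; pick H2
  Q 161.37.123.23: descend 1 ; hops seen [H5] ; pick H5
  Q 119.52.244.89: descend 01 ; hops seen [H5] ; pick H5
  Q 207.92.136.248: descend 11001111010111001000100011111000 ; hops seen [H5,H4,H0,H1,H7,H6,H1] ; pick H1
  add 207.92.0.0/16 -> H2 at depth 16
  add 207.92.0.0/16 -> H4 at depth 16
  del 25.107.165.0/24 (clear depth 24)

== LOOKUPS ==
["H0","H0","H2","H0","H6","H6","H7","H0","H2","H0","H5","H2","H4","H2","H5","H5","H1"]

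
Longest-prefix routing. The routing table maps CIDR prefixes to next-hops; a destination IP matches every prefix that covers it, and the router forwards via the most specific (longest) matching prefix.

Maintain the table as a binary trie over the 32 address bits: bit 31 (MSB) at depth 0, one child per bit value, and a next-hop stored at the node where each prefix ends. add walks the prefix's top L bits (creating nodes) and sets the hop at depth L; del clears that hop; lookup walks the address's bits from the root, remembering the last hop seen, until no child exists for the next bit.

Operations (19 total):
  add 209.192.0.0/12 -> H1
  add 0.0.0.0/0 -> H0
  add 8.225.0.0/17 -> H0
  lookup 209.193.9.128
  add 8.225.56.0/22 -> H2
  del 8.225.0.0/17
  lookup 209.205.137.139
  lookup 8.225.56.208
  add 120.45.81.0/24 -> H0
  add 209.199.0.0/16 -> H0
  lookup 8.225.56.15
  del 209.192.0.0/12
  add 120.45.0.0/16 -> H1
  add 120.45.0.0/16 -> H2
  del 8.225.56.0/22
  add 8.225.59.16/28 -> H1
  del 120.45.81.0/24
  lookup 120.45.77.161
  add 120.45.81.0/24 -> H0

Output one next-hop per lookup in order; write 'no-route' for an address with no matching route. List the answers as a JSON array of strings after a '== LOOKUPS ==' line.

Apply in order:
  add 209.192.0.0/12 -> H1 at depth 12
  add 0.0.0.0/0 -> H0 at depth 0
  add 8.225.0.0/17 -> H0 at depth 17
  lookup 209.193.9.128: bits 110100011100 walk d0:H0→d1:-→d2:-→d3:-→d4:-→d5:-→d6:-→d7:-→d8:-→d9:-→d10:-→d11:-→d12:H1 -> H1
  add 8.225.56.0/22 -> H2 at depth 22
  del 8.225.0.0/17 (clear depth 17)
  lookup 209.205.137.139: bits 110100011100 walk d0:H0→d1:-→d2:-→d3:-→d4:-→d5:-→d6:-→d7:-→d8:-→d9:-→d10:-→d11:-→d12:H1 -> H1
  lookup 8.225.56.208: bits 0000100011100001001110 walk d0:H0→d1:-→d2:-→d3:-→d4:-→d5:-→d6:-→d7:-→d8:-→d9:-→d10:-→d11:-→d12:-→d13:-→d14:-→d15:-→d16:-→d17:-→d18:-→d19:-→d20:-→d21:-→d22:H2 -> H2
  add 120.45.81.0/24 -> H0 at depth 24
  add 209.199.0.0/16 -> H0 at depth 16
  lookup 8.225.56.15: bits 0000100011100001001110 walk d0:H0→d1:-→d2:-→d3:-→d4:-→d5:-→d6:-→d7:-→d8:-→d9:-→d10:-→d11:-→d12:-→d13:-→d14:-→d15:-→d16:-→d17:-→d18:-→d19:-→d20:-→d21:-→d22:H2 -> H2
  del 209.192.0.0/12 (clear depth 12)
  add 120.45.0.0/16 -> H1 at depth 16
  add 120.45.0.0/16 -> H2 at depth 16
  del 8.225.56.0/22 (clear depth 22)
  add 8.225.59.16/28 -> H1 at depth 28
  del 120.45.81.0/24 (clear depth 24)
  lookup 120.45.77.161: bits 0111100000101101010 walk d0:H0→d1:-→d2:-→d3:-→d4:-→d5:-→d6:-→d7:-→d8:-→d9:-→d10:-→d11:-→d12:-→d13:-→d14:-→d15:-→d16:H2→d17:-→d18:-→d19:- -> H2
  add 120.45.81.0/24 -> H0 at depth 24

== LOOKUPS ==
["H1","H1","H2","H2","H2"]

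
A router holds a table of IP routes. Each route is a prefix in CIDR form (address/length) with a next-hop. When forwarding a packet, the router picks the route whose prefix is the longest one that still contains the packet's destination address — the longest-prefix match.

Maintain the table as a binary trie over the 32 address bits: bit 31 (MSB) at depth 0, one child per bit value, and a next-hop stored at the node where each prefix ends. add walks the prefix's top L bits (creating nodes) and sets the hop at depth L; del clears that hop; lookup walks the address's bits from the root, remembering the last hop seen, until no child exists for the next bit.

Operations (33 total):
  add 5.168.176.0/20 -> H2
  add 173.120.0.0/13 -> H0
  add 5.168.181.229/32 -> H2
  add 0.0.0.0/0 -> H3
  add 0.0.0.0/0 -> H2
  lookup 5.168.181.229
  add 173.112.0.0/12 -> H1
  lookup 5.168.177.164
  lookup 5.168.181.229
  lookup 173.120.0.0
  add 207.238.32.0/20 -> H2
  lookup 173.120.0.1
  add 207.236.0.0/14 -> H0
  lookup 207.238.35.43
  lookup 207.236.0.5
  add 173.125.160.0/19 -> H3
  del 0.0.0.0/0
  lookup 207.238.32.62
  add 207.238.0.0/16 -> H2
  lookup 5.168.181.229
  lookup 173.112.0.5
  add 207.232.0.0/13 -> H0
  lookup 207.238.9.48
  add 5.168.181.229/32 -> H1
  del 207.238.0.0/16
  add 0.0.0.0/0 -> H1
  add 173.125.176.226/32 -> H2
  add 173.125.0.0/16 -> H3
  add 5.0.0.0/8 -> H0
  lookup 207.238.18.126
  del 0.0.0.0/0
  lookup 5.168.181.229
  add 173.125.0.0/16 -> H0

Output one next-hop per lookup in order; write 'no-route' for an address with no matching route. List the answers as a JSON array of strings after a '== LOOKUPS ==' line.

Apply in order:
  + 5.168.176.0/20 (H2) depth=20
  + 173.120.0.0/13 (H0) depth=13
  + 5.168.181.229/32 (H2) depth=32
  + 0.0.0.0/0 (H3) depth=0
  + 0.0.0.0/0 (H2) depth=0
  lookup 5.168.181.229: bits 00000101101010001011010111100101 walk d0:H2→d1:-→d2:-→d3:-→d4:-→d5:-→d6:-→d7:-→d8:-→d9:-→d10:-→d11:-→d12:-→d13:-→d14:-→d15:-→d16:-→d17:-→d18:-→d19:-→d20:H2→d21:-→d22:-→d23:-→d24:-→d25:-→d26:-→d27:-→d28:-→d29:-→d30:-→d31:-→d32:H2 -> H2
  + 173.112.0.0/12 (H1) depth=12
  lookup 5.168.177.164: bits 000001011010100010110 walk d0:H2→d1:-→d2:-→d3:-→d4:-→d5:-→d6:-→d7:-→d8:-→d9:-→d10:-→d11:-→d12:-→d13:-→d14:-→d15:-→d16:-→d17:-→d18:-→d19:-→d20:H2→d21:- -> H2
  lookup 5.168.181.229: bits 00000101101010001011010111100101 walk d0:H2→d1:-→d2:-→d3:-→d4:-→d5:-→d6:-→d7:-→d8:-→d9:-→d10:-→d11:-→d12:-→d13:-→d14:-→d15:-→d16:-→d17:-→d18:-→d19:-→d20:H2→d21:-→d22:-→d23:-→d24:-→d25:-→d26:-→d27:-→d28:-→d29:-→d30:-→d31:-→d32:H2 -> H2
  lookup 173.120.0.0: bits 1010110101111 walk d0:H2→d1:-→d2:-→d3:-→d4:-→d5:-→d6:-→d7:-→d8:-→d9:-→d10:-→d11:-→d12:H1→d13:H0 -> H0
  + 207.238.32.0/20 (H2) depth=20
  lookup 173.120.0.1: bits 1010110101111 walk d0:H2→d1:-→d2:-→d3:-→d4:-→d5:-→d6:-→d7:-→d8:-→d9:-→d10:-→d11:-→d12:H1→d13:H0 -> H0
  + 207.236.0.0/14 (H0) depth=14
  lookup 207.238.35.43: bits 11001111111011100010 walk d0:H2→d1:-→d2:-→d3:-→d4:-→d5:-→d6:-→d7:-→d8:-→d9:-→d10:-→d11:-→d12:-→d13:-→d14:H0→d15:-→d16:-→d17:-→d18:-→d19:-→d20:H2 -> H2
  lookup 207.236.0.5: bits 11001111111011 walk d0:H2→d1:-→d2:-→d3:-→d4:-→d5:-→d6:-→d7:-→d8:-→d9:-→d10:-→d11:-→d12:-→d13:-→d14:H0 -> H0
  + 173.125.160.0/19 (H3) depth=19
  del 0.0.0.0/0 (clear depth 0)
  lookup 207.238.32.62: bits 11001111111011100010 walk d0:-→d1:-→d2:-→d3:-→d4:-→d5:-→d6:-→d7:-→d8:-→d9:-→d10:-→d11:-→d12:-→d13:-→d14:H0→d15:-→d16:-→d17:-→d18:-→d19:-→d20:H2 -> H2
  + 207.238.0.0/16 (H2) depth=16
  lookup 5.168.181.229: bits 00000101101010001011010111100101 walk d0:-→d1:-→d2:-→d3:-→d4:-→d5:-→d6:-→d7:-→d8:-→d9:-→d10:-→d11:-→d12:-→d13:-→d14:-→d15:-→d16:-→d17:-→d18:-→d19:-→d20:H2→d21:-→d22:-→d23:-→d24:-→d25:-→d26:-→d27:-→d28:-→d29:-→d30:-→d31:-→d32:H2 -> H2
  lookup 173.112.0.5: bits 101011010111 walk d0:-→d1:-→d2:-→d3:-→d4:-→d5:-→d6:-→d7:-→d8:-→d9:-→d10:-→d11:-→d12:H1 -> H1
  + 207.232.0.0/13 (H0) depth=13
  lookup 207.238.9.48: bits 110011111110111000 walk d0:-→d1:-→d2:-→d3:-→d4:-→d5:-→d6:-→d7:-→d8:-→d9:-→d10:-→d11:-→d12:-→d13:H0→d14:H0→d15:-→d16:H2→d17:-→d18:- -> H2
  + 5.168.181.229/32 (H1) depth=32
  del 207.238.0.0/16 (clear depth 16)
  + 0.0.0.0/0 (H1) depth=0
  + 173.125.176.226/32 (H2) depth=32
  + 173.125.0.0/16 (H3) depth=16
  + 5.0.0.0/8 (H0) depth=8
  lookup 207.238.18.126: bits 110011111110111000 walk d0:H1→d1:-→d2:-→d3:-→d4:-→d5:-→d6:-→d7:-→d8:-→d9:-→d10:-→d11:-→d12:-→d13:H0→d14:H0→d15:-→d16:-→d17:-→d18:- -> H0
  del 0.0.0.0/0 (clear depth 0)
  lookup 5.168.181.229: bits 00000101101010001011010111100101 walk d0:-→d1:-→d2:-→d3:-→d4:-→d5:-→d6:-→d7:-→d8:H0→d9:-→d10:-→d11:-→d12:-→d13:-→d14:-→d15:-→d16:-→d17:-→d18:-→d19:-→d20:H2→d21:-→d22:-→d23:-→d24:-→d25:-→d26:-→d27:-→d28:-→d29:-→d30:-→d31:-→d32:H1 -> H1
  + 173.125.0.0/16 (H0) depth=16

== LOOKUPS ==
["H2","H2","H2","H0","H0","H2","H0","H2","H2","H1","H2","H0","H1"]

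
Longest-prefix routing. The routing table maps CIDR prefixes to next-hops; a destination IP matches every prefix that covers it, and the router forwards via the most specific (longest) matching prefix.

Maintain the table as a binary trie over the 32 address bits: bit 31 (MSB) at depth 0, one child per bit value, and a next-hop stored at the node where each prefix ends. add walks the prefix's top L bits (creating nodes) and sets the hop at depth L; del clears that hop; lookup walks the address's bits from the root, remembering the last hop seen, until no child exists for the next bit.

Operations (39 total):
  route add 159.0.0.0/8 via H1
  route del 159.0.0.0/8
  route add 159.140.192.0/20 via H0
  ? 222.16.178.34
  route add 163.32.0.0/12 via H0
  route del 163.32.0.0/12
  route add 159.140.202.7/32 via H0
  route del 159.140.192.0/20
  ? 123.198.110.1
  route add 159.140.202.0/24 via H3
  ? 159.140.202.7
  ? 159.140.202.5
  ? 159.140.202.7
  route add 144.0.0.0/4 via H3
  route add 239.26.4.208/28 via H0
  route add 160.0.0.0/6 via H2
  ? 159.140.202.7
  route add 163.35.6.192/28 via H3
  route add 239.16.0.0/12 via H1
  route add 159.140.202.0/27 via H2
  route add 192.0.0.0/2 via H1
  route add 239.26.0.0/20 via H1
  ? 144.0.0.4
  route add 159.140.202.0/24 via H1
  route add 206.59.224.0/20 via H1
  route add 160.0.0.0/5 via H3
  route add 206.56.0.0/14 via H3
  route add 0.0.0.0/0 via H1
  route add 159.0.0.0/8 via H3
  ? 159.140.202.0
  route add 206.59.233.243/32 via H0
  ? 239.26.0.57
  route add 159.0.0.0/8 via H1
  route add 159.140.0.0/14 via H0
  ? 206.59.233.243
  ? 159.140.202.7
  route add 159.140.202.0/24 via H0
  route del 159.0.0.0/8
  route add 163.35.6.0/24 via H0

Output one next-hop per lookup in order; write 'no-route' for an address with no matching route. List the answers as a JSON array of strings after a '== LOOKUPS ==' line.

Trace:
  add 159.0.0.0/8 -> H1 at depth 8
  - 159.0.0.0/8 clear@8
  add 159.140.192.0/20 -> H0 at depth 20
  ? 222.16.178.34  path d0:-→d1:-  best=no-route
  add 163.32.0.0/12 -> H0 at depth 12
  - 163.32.0.0/12 clear@12
  add 159.140.202.7/32 -> H0 at depth 32
  - 159.140.192.0/20 clear@20
  ? 123.198.110.1  path d0:-  best=no-route
  add 159.140.202.0/24 -> H3 at depth 24
  ? 159.140.202.7  path d0:-→d1:-→d2:-→d3:-→d4:-→d5:-→d6:-→d7:-→d8:-→d9:-→d10:-→d11:-→d12:-→d13:-→d14:-→d15:-→d16:-→d17:-→d18:-→d19:-→d20:-→d21:-→d22:-→d23:-→d24:H3→d25:-→d26:-→d27:-→d28:-→d29:-→d30:-→d31:-→d32:H0  best=H0
  ? 159.140.202.5  path d0:-→d1:-→d2:-→d3:-→d4:-→d5:-→d6:-→d7:-→d8:-→d9:-→d10:-→d11:-→d12:-→d13:-→d14:-→d15:-→d16:-→d17:-→d18:-→d19:-→d20:-→d21:-→d22:-→d23:-→d24:H3→d25:-→d26:-→d27:-→d28:-→d29:-→d30:-  best=H3
  ? 159.140.202.7  path d0:-→d1:-→d2:-→d3:-→d4:-→d5:-→d6:-→d7:-→d8:-→d9:-→d10:-→d11:-→d12:-→d13:-→d14:-→d15:-→d16:-→d17:-→d18:-→d19:-→d20:-→d21:-→d22:-→d23:-→d24:H3→d25:-→d26:-→d27:-→d28:-→d29:-→d30:-→d31:-→d32:H0  best=H0
  add 144.0.0.0/4 -> H3 at depth 4
  add 239.26.4.208/28 -> H0 at depth 28
  add 160.0.0.0/6 -> H2 at depth 6
  ? 159.140.202.7  path d0:-→d1:-→d2:-→d3:-→d4:H3→d5:-→d6:-→d7:-→d8:-→d9:-→d10:-→d11:-→d12:-→d13:-→d14:-→d15:-→d16:-→d17:-→d18:-→d19:-→d20:-→d21:-→d22:-→d23:-→d24:H3→d25:-→d26:-→d27:-→d28:-→d29:-→d30:-→d31:-→d32:H0  best=H0
  add 163.35.6.192/28 -> H3 at depth 28
  add 239.16.0.0/12 -> H1 at depth 12
  add 159.140.202.0/27 -> H2 at depth 27
  add 192.0.0.0/2 -> H1 at depth 2
  add 239.26.0.0/20 -> H1 at depth 20
  ? 144.0.0.4  path d0:-→d1:-→d2:-→d3:-→d4:H3  best=H3
  add 159.140.202.0/24 -> H1 at depth 24
  add 206.59.224.0/20 -> H1 at depth 20
  add 160.0.0.0/5 -> H3 at depth 5
  add 206.56.0.0/14 -> H3 at depth 14
  add 0.0.0.0/0 -> H1 at depth 0
  add 159.0.0.0/8 -> H3 at depth 8
  ? 159.140.202.0  path d0:H1→d1:-→d2:-→d3:-→d4:H3→d5:-→d6:-→d7:-→d8:H3→d9:-→d10:-→d11:-→d12:-→d13:-→d14:-→d15:-→d16:-→d17:-→d18:-→d19:-→d20:-→d21:-→d22:-→d23:-→d24:H1→d25:-→d26:-→d27:H2→d28:-→d29:-  best=H2
  add 206.59.233.243/32 -> H0 at depth 32
  ? 239.26.0.57  path d0:H1→d1:-→d2:H1→d3:-→d4:-→d5:-→d6:-→d7:-→d8:-→d9:-→d10:-→d11:-→d12:H1→d13:-→d14:-→d15:-→d16:-→d17:-→d18:-→d19:-→d20:H1→d21:-  best=H1
  add 159.0.0.0/8 -> H1 at depth 8
  add 159.140.0.0/14 -> H0 at depth 14
  ? 206.59.233.243  path d0:H1→d1:-→d2:H1→d3:-→d4:-→d5:-→d6:-→d7:-→d8:-→d9:-→d10:-→d11:-→d12:-→d13:-→d14:H3→d15:-→d16:-→d17:-→d18:-→d19:-→d20:H1→d21:-→d22:-→d23:-→d24:-→d25:-→d26:-→d27:-→d28:-→d29:-→d30:-→d31:-→d32:H0  best=H0
  ? 159.140.202.7  path d0:H1→d1:-→d2:-→d3:-→d4:H3→d5:-→d6:-→d7:-→d8:H1→d9:-→d10:-→d11:-→d12:-→d13:-→d14:H0→d15:-→d16:-→d17:-→d18:-→d19:-→d20:-→d21:-→d22:-→d23:-→d24:H1→d25:-→d26:-→d27:H2→d28:-→d29:-→d30:-→d31:-→d32:H0  best=H0
  add 159.140.202.0/24 -> H0 at depth 24
  - 159.0.0.0/8 clear@8
  add 163.35.6.0/24 -> H0 at depth 24

== LOOKUPS ==
["no-route","no-route","H0","H3","H0","H0","H3","H2","H1","H0","H0"]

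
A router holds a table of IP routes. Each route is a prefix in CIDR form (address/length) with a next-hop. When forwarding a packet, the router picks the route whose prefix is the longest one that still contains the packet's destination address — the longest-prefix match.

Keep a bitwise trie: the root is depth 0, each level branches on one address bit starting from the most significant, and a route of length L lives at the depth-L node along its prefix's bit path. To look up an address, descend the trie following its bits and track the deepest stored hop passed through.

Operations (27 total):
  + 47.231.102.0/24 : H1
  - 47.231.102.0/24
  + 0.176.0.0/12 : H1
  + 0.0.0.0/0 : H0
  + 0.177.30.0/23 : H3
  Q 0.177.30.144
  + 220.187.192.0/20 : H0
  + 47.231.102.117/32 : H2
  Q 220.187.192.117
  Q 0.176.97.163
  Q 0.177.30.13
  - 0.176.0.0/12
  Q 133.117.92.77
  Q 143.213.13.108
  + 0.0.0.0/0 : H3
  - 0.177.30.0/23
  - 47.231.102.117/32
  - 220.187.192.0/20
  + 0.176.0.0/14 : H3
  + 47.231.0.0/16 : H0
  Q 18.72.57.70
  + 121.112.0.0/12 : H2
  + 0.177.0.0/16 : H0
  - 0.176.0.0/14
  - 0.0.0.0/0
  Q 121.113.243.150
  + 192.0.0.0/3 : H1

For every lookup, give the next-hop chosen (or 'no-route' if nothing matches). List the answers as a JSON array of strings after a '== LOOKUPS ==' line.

Trace:
  add 47.231.102.0/24 -> H1 at depth 24
  del 47.231.102.0/24 (clear depth 24)
  add 0.176.0.0/12 -> H1 at depth 12
  add 0.0.0.0/0 -> H0 at depth 0
  add 0.177.30.0/23 -> H3 at depth 23
  ? 0.177.30.144  path d0:H0→d1:-→d2:-→d3:-→d4:-→d5:-→d6:-→d7:-→d8:-→d9:-→d10:-→d11:-→d12:H1→d13:-→d14:-→d15:-→d16:-→d17:-→d18:-→d19:-→d20:-→d21:-→d22:-→d23:H3  best=H3
  add 220.187.192.0/20 -> H0 at depth 20
  add 47.231.102.117/32 -> H2 at depth 32
  ? 220.187.192.117  path d0:H0→d1:-→d2:-→d3:-→d4:-→d5:-→d6:-→d7:-→d8:-→d9:-→d10:-→d11:-→d12:-→d13:-→d14:-→d15:-→d16:-→d17:-→d18:-→d19:-→d20:H0  best=H0
  ? 0.176.97.163  path d0:H0→d1:-→d2:-→d3:-→d4:-→d5:-→d6:-→d7:-→d8:-→d9:-→d10:-→d11:-→d12:H1→d13:-→d14:-→d15:-  best=H1
  ? 0.177.30.13  path d0:H0→d1:-→d2:-→d3:-→d4:-→d5:-→d6:-→d7:-→d8:-→d9:-→d10:-→d11:-→d12:H1→d13:-→d14:-→d15:-→d16:-→d17:-→d18:-→d19:-→d20:-→d21:-→d22:-→d23:H3  best=H3
  del 0.176.0.0/12 (clear depth 12)
  ? 133.117.92.77  path d0:H0→d1:-  best=H0
  ? 143.213.13.108  path d0:H0→d1:-  best=H0
  add 0.0.0.0/0 -> H3 at depth 0
  del 0.177.30.0/23 (clear depth 23)
  del 47.231.102.117/32 (clear depth 32)
  del 220.187.192.0/20 (clear depth 20)
  add 0.176.0.0/14 -> H3 at depth 14
  add 47.231.0.0/16 -> H0 at depth 16
  ? 18.72.57.70  path d0:H3→d1:-→d2:-→d3:-  best=H3
  add 121.112.0.0/12 -> H2 at depth 12
  add 0.177.0.0/16 -> H0 at depth 16
  del 0.176.0.0/14 (clear depth 14)
  del 0.0.0.0/0 (clear depth 0)
  ? 121.113.243.150  path d0:-→d1:-→d2:-→d3:-→d4:-→d5:-→d6:-→d7:-→d8:-→d9:-→d10:-→d11:-→d12:H2  best=H2
  add 192.0.0.0/3 -> H1 at depth 3

== LOOKUPS ==
["H3","H0","H1","H3","H0","H0","H3","H2"]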